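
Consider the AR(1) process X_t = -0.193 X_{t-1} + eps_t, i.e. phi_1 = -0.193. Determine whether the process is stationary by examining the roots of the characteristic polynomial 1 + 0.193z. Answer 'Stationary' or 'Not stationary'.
\text{Stationary}

The AR(p) characteristic polynomial is P(z) = 1 + 0.193z.
Stationarity requires all roots to lie outside the unit circle, i.e. |z| > 1 for every root.
This is linear in z: 1 + (0.193) z = 0  =>  z = -1/(0.193) = -5.181347,  |z| = 5.181347.
Moduli of all roots: 5.1813.
All moduli strictly greater than 1? Yes.
Verdict: Stationary.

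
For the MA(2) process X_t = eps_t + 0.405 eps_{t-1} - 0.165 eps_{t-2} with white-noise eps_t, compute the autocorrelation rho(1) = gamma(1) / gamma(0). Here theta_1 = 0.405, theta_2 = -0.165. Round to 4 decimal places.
\rho(1) = 0.2839

For an MA(q) process with theta_0 = 1, the autocovariance is
  gamma(k) = sigma^2 * sum_{i=0..q-k} theta_i * theta_{i+k},
and rho(k) = gamma(k) / gamma(0). Sigma^2 cancels.
  numerator   = (1)*(0.405) + (0.405)*(-0.165) = 0.338175.
  denominator = (1)^2 + (0.405)^2 + (-0.165)^2 = 1.19125.
  rho(1) = 0.338175 / 1.19125 = 0.2839.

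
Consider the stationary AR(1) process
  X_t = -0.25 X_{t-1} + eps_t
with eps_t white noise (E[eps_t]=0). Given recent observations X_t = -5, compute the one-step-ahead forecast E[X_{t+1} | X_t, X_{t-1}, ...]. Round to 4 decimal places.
E[X_{t+1} \mid \mathcal F_t] = 1.2500

For an AR(p) model X_t = c + sum_i phi_i X_{t-i} + eps_t, the
one-step-ahead conditional mean is
  E[X_{t+1} | X_t, ...] = c + sum_i phi_i X_{t+1-i}.
Substitute known values:
  E[X_{t+1} | ...] = (-0.25) * (-5)
                   = 1.2500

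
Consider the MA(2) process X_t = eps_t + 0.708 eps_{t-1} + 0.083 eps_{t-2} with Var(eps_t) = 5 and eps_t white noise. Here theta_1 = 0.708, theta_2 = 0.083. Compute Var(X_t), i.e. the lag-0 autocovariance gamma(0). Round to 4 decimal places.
\gamma(0) = 7.5408

For an MA(q) process X_t = eps_t + sum_i theta_i eps_{t-i} with
Var(eps_t) = sigma^2, the variance is
  gamma(0) = sigma^2 * (1 + sum_i theta_i^2).
  sum_i theta_i^2 = (0.708)^2 + (0.083)^2 = 0.501264 + 0.006889 = 0.508153.
  gamma(0) = 5 * (1 + 0.508153) = 5 * 1.508153 = 7.540765, which rounds to 7.5408.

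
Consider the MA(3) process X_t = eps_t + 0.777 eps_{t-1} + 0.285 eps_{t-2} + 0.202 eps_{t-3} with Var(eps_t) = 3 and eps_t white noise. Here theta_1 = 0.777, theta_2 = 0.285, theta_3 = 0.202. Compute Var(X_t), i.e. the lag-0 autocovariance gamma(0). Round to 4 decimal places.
\gamma(0) = 5.1773

For an MA(q) process X_t = eps_t + sum_i theta_i eps_{t-i} with
Var(eps_t) = sigma^2, the variance is
  gamma(0) = sigma^2 * (1 + sum_i theta_i^2).
  sum_i theta_i^2 = (0.777)^2 + (0.285)^2 + (0.202)^2 = 0.603729 + 0.081225 + 0.040804 = 0.725758.
  gamma(0) = 3 * (1 + 0.725758) = 3 * 1.725758 = 5.177274, which rounds to 5.1773.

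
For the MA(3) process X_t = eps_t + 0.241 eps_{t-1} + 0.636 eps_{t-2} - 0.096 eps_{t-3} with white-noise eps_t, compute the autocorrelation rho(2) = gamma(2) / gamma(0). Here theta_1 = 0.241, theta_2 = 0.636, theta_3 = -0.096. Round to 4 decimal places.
\rho(2) = 0.4164

For an MA(q) process with theta_0 = 1, the autocovariance is
  gamma(k) = sigma^2 * sum_{i=0..q-k} theta_i * theta_{i+k},
and rho(k) = gamma(k) / gamma(0). Sigma^2 cancels.
  numerator   = (1)*(0.636) + (0.241)*(-0.096) = 0.612864.
  denominator = (1)^2 + (0.241)^2 + (0.636)^2 + (-0.096)^2 = 1.471793.
  rho(2) = 0.612864 / 1.471793 = 0.4164.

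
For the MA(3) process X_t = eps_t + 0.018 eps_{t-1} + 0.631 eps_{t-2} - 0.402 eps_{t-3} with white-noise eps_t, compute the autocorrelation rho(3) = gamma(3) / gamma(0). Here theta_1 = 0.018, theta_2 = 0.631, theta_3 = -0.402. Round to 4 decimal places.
\rho(3) = -0.2577

For an MA(q) process with theta_0 = 1, the autocovariance is
  gamma(k) = sigma^2 * sum_{i=0..q-k} theta_i * theta_{i+k},
and rho(k) = gamma(k) / gamma(0). Sigma^2 cancels.
  numerator   = (1)*(-0.402) = -0.402.
  denominator = (1)^2 + (0.018)^2 + (0.631)^2 + (-0.402)^2 = 1.560089.
  rho(3) = -0.402 / 1.560089 = -0.2577.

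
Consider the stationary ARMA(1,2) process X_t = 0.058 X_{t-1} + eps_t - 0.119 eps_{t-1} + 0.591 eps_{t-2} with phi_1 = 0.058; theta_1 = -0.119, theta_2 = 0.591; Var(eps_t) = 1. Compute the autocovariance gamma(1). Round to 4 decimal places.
\gamma(1) = -0.0768

Multiply the model equation by X_{t-k} and take expectations. With theta_0 = psi_0 = 1 and psi_j the MA(infinity) weights, this gives
  gamma(k) - sum_i phi_i gamma(k-i) = c_k,
  c_k = sigma^2 * sum_{j=k..q} theta_j psi_{j-k}   (c_k = 0 for k > q),
using gamma(-m) = gamma(m).
psi-weights needed (psi_j = theta_j + sum_i phi_i psi_{j-i}):
  psi_1 = theta_1 + phi_1 = -0.119 + (0.058) = -0.061
  psi_2 = theta_2 + phi_1 psi_1 = 0.591 + (0.058)(-0.061) = 0.587462
Right-hand sides:
  c_0 = sigma^2 (1 + theta_1 psi_1 + theta_2 psi_2) = 1 * (1 + (-0.119)(-0.061) + (0.591)(0.587462)) = 1 * 1.354449 = 1.354449
  c_1 = sigma^2 (theta_1 + theta_2 psi_1) = 1 * (-0.119 + (0.591)(-0.061)) = -0.155051
  c_2 = sigma^2 theta_2 = 1 * (0.591) = 0.591
Equations for k = 0 and k = 1 (AR order 1):
  gamma(0) = phi_1 gamma(1) + c_0
  gamma(1) = phi_1 gamma(0) + c_1
Substituting the second into the first: gamma(0) (1 - phi_1^2) = c_0 + phi_1 c_1, so
  gamma(0) = (c_0 + phi_1 c_1) / (1 - phi_1^2) = (1.354449 + (0.058)(-0.155051)) / (1 - (0.058)^2) = 1.345456 / 0.996636 = 1.349997.
  gamma(1) = phi_1 gamma(0) + c_1 = (0.058)(1.349997) + (-0.155051) = -0.076751.
Therefore gamma(1) = -0.0768 (to 4 decimal places).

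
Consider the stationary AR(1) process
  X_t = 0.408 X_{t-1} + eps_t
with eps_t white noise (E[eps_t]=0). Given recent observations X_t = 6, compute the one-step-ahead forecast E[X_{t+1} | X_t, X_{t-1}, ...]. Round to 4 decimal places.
E[X_{t+1} \mid \mathcal F_t] = 2.4480

For an AR(p) model X_t = c + sum_i phi_i X_{t-i} + eps_t, the
one-step-ahead conditional mean is
  E[X_{t+1} | X_t, ...] = c + sum_i phi_i X_{t+1-i}.
Substitute known values:
  E[X_{t+1} | ...] = (0.408) * (6)
                   = 2.4480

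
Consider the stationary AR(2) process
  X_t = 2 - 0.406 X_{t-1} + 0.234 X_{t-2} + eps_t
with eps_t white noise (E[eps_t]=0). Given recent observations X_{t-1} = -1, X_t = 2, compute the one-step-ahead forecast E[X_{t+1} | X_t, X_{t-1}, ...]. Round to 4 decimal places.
E[X_{t+1} \mid \mathcal F_t] = 0.9540

For an AR(p) model X_t = c + sum_i phi_i X_{t-i} + eps_t, the
one-step-ahead conditional mean is
  E[X_{t+1} | X_t, ...] = c + sum_i phi_i X_{t+1-i}.
Substitute known values:
  E[X_{t+1} | ...] = 2 + (-0.406) * (2) + (0.234) * (-1)
                   = 0.9540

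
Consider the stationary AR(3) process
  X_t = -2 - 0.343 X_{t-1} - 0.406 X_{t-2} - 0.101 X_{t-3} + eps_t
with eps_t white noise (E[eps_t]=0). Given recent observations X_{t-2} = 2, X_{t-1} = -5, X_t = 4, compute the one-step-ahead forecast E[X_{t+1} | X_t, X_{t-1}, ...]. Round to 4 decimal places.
E[X_{t+1} \mid \mathcal F_t] = -1.5440

For an AR(p) model X_t = c + sum_i phi_i X_{t-i} + eps_t, the
one-step-ahead conditional mean is
  E[X_{t+1} | X_t, ...] = c + sum_i phi_i X_{t+1-i}.
Substitute known values:
  E[X_{t+1} | ...] = -2 + (-0.343) * (4) + (-0.406) * (-5) + (-0.101) * (2)
                   = -1.5440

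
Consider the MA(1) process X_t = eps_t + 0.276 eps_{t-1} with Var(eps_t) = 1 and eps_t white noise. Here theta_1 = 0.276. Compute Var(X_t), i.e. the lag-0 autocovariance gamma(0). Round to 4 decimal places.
\gamma(0) = 1.0762

For an MA(q) process X_t = eps_t + sum_i theta_i eps_{t-i} with
Var(eps_t) = sigma^2, the variance is
  gamma(0) = sigma^2 * (1 + sum_i theta_i^2).
  sum_i theta_i^2 = (0.276)^2 = 0.076176.
  gamma(0) = 1 * (1 + 0.076176) = 1 * 1.076176 = 1.076176, which rounds to 1.0762.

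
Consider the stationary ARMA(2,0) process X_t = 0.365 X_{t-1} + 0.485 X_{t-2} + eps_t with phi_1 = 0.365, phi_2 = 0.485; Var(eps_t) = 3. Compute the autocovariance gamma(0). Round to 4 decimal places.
\gamma(0) = 7.8818

Multiply the model equation by X_{t-k} and take expectations. With theta_0 = psi_0 = 1 and psi_j the MA(infinity) weights, this gives
  gamma(k) - sum_i phi_i gamma(k-i) = c_k,
  c_k = sigma^2 * sum_{j=k..q} theta_j psi_{j-k}   (c_k = 0 for k > q),
using gamma(-m) = gamma(m).
Pure AR (q = 0): c_0 = sigma^2 = 3, c_k = 0 for k >= 1.
Equations for k = 0, 1, 2 (AR order 2, c_2 = 0):
  (E0) gamma(0) = phi_1 gamma(1) + phi_2 gamma(2) + c_0
  (E1) gamma(1) = phi_1 gamma(0) + phi_2 gamma(1) + c_1
  (E2) gamma(2) = phi_1 gamma(1) + phi_2 gamma(0)
From (E1): gamma(1) = A gamma(0) + B with
  A = phi_1 / (1 - phi_2) = 0.365 / 0.515 = 0.708738,   B = c_1 / (1 - phi_2) = 0 / 0.515 = 0.
Insert (E2) into (E0): gamma(0) (1 - phi_2^2) = phi_1 (1 + phi_2) gamma(1) + c_0.
  phi_1 (1 + phi_2) = (0.365)(1.485) = 0.542025,   1 - phi_2^2 = 0.764775.
Replace gamma(1) by A gamma(0) + B and collect gamma(0):
  gamma(0) [0.764775 - (0.542025)(0.708738)] = c_0 = 3
  gamma(0) * 0.380621 = 3
  gamma(0) = 3 / 0.380621 = 7.881849.
Therefore gamma(0) = 7.8818 (to 4 decimal places).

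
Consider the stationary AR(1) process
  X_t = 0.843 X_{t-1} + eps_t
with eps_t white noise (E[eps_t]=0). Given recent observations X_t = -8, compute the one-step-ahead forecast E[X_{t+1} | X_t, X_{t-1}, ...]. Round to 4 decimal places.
E[X_{t+1} \mid \mathcal F_t] = -6.7440

For an AR(p) model X_t = c + sum_i phi_i X_{t-i} + eps_t, the
one-step-ahead conditional mean is
  E[X_{t+1} | X_t, ...] = c + sum_i phi_i X_{t+1-i}.
Substitute known values:
  E[X_{t+1} | ...] = (0.843) * (-8)
                   = -6.7440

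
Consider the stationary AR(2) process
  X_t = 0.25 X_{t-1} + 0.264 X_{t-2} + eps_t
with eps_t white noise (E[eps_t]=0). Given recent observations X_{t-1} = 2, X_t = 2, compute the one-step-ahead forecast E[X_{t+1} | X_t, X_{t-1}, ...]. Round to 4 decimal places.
E[X_{t+1} \mid \mathcal F_t] = 1.0280

For an AR(p) model X_t = c + sum_i phi_i X_{t-i} + eps_t, the
one-step-ahead conditional mean is
  E[X_{t+1} | X_t, ...] = c + sum_i phi_i X_{t+1-i}.
Substitute known values:
  E[X_{t+1} | ...] = (0.25) * (2) + (0.264) * (2)
                   = 1.0280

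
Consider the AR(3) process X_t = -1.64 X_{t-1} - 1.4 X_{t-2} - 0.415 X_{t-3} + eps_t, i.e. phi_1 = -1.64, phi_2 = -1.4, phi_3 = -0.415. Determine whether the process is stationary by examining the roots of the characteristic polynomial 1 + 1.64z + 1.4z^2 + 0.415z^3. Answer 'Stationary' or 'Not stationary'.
\text{Stationary}

The AR(p) characteristic polynomial is P(z) = 1 + 1.64z + 1.4z^2 + 0.415z^3.
Stationarity requires all roots to lie outside the unit circle, i.e. |z| > 1 for every root.
Degree 3: look for a simple real root z0 first, then factor out (1 - z/z0) and solve the remaining quadratic.
Testing z0 = -2: P(-2) = 1 + (1.64)(-2) + (1.4)(-2)^2 + (0.415)(-2)^3
  = 1 + (-3.28) + (5.6) + (-3.32) = 0.  So z_0 = -2 is a root, |z_0| = 2.
Divide out the factor (1 + 0.5 z) = (1 - z/z0) (since 1/z0 = -0.5):
  P(z) = (1 + 0.5 z)(1 + (1.14) z + (0.83) z^2)
  [check: z-coef 1.14 - (-0.5) = 1.64; z^2-coef 0.83 - (-0.5)(1.14) = 1.4; z^3-coef -(-0.5)(0.83) = 0.415.]
Remaining roots from the quadratic factor 1 + (1.14) z + (0.83) z^2:
  Set 1 + (1.14) z + (0.83) z^2 = 0, i.e. a z^2 + b z + c = 0 with a = 0.83, b = 1.14, c = 1.
  Discriminant D = b^2 - 4ac = (1.14)^2 - 4*(0.83)*1 = 1.2996 - (3.32) = -2.0204.
  D < 0, so the roots are the complex-conjugate pair z = (-b +/- i sqrt(-D)) / (2a) = -0.6867 +/- 0.8563i.
  For a conjugate pair |z|^2 = z * conj(z) = (product of roots) = c/a = 1/(0.83) = 1.204819, so |z| = sqrt(1.204819) = 1.0976 for both roots.
Moduli of all roots: 2.0000, 1.0976, 1.0976.
All moduli strictly greater than 1? Yes.
Verdict: Stationary.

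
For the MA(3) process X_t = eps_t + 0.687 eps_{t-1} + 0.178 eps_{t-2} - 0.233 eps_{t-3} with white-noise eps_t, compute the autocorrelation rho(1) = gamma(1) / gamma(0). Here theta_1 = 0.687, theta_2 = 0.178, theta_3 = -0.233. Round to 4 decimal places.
\rho(1) = 0.4928

For an MA(q) process with theta_0 = 1, the autocovariance is
  gamma(k) = sigma^2 * sum_{i=0..q-k} theta_i * theta_{i+k},
and rho(k) = gamma(k) / gamma(0). Sigma^2 cancels.
  numerator   = (1)*(0.687) + (0.687)*(0.178) + (0.178)*(-0.233) = 0.767812.
  denominator = (1)^2 + (0.687)^2 + (0.178)^2 + (-0.233)^2 = 1.557942.
  rho(1) = 0.767812 / 1.557942 = 0.4928.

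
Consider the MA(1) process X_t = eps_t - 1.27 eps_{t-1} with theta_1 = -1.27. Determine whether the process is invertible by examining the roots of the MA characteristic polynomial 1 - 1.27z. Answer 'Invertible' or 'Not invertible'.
\text{Not invertible}

The MA(q) characteristic polynomial is P(z) = 1 - 1.27z.
Invertibility requires all roots to lie outside the unit circle, i.e. |z| > 1 for every root.
This is linear in z: 1 + (-1.27) z = 0  =>  z = -1/(-1.27) = 0.787402,  |z| = 0.787402.
Moduli of all roots: 0.7874.
All moduli strictly greater than 1? No.
Verdict: Not invertible.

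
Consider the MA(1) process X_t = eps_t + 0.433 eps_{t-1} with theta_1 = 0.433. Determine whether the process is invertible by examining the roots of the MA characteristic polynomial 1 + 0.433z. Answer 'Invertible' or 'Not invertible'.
\text{Invertible}

The MA(q) characteristic polynomial is P(z) = 1 + 0.433z.
Invertibility requires all roots to lie outside the unit circle, i.e. |z| > 1 for every root.
This is linear in z: 1 + (0.433) z = 0  =>  z = -1/(0.433) = -2.309469,  |z| = 2.309469.
Moduli of all roots: 2.3095.
All moduli strictly greater than 1? Yes.
Verdict: Invertible.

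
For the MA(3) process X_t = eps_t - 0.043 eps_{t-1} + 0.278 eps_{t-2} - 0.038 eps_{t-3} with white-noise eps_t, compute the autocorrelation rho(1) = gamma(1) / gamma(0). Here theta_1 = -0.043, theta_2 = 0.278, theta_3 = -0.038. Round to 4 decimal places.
\rho(1) = -0.0606

For an MA(q) process with theta_0 = 1, the autocovariance is
  gamma(k) = sigma^2 * sum_{i=0..q-k} theta_i * theta_{i+k},
and rho(k) = gamma(k) / gamma(0). Sigma^2 cancels.
  numerator   = (1)*(-0.043) + (-0.043)*(0.278) + (0.278)*(-0.038) = -0.065518.
  denominator = (1)^2 + (-0.043)^2 + (0.278)^2 + (-0.038)^2 = 1.080577.
  rho(1) = -0.065518 / 1.080577 = -0.0606.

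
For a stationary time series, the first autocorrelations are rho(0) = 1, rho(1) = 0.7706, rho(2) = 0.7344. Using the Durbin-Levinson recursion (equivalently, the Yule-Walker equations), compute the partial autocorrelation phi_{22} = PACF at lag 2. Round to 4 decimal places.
\phi_{22} = 0.3461

The PACF at lag k is phi_{kk}, the last component of the solution
to the Yule-Walker system G_k phi = r_k where
  (G_k)_{ij} = rho(|i - j|), (r_k)_i = rho(i), i,j = 1..k.
Equivalently, Durbin-Levinson gives phi_{kk} iteratively:
  phi_{11} = rho(1)
  phi_{kk} = [rho(k) - sum_{j=1..k-1} phi_{k-1,j} rho(k-j)]
            / [1 - sum_{j=1..k-1} phi_{k-1,j} rho(j)],
  phi_{k,j} = phi_{k-1,j} - phi_{kk} phi_{k-1,k-j},  j = 1..k-1.
Step k = 1:
  phi_11 = rho(1) = 0.7706.
Step k = 2:
  phi_22 = [rho(2) - phi_11 rho(1)] / [1 - phi_11 rho(1)] = [0.7344 - (0.7706)(0.7706)] / [1 - (0.7706)(0.7706)]
         = 0.14057564 / 0.40617564 = 0.3461.
Therefore phi_{22} = 0.3461.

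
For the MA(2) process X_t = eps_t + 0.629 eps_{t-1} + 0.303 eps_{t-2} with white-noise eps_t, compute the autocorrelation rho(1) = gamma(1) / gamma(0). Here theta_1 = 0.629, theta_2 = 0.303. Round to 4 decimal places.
\rho(1) = 0.5510

For an MA(q) process with theta_0 = 1, the autocovariance is
  gamma(k) = sigma^2 * sum_{i=0..q-k} theta_i * theta_{i+k},
and rho(k) = gamma(k) / gamma(0). Sigma^2 cancels.
  numerator   = (1)*(0.629) + (0.629)*(0.303) = 0.819587.
  denominator = (1)^2 + (0.629)^2 + (0.303)^2 = 1.48745.
  rho(1) = 0.819587 / 1.48745 = 0.5510.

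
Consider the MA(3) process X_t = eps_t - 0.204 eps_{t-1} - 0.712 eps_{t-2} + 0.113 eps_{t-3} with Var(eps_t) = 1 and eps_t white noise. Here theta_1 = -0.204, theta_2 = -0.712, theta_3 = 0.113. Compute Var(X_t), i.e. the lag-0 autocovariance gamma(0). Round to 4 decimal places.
\gamma(0) = 1.5613

For an MA(q) process X_t = eps_t + sum_i theta_i eps_{t-i} with
Var(eps_t) = sigma^2, the variance is
  gamma(0) = sigma^2 * (1 + sum_i theta_i^2).
  sum_i theta_i^2 = (-0.204)^2 + (-0.712)^2 + (0.113)^2 = 0.041616 + 0.506944 + 0.012769 = 0.561329.
  gamma(0) = 1 * (1 + 0.561329) = 1 * 1.561329 = 1.561329, which rounds to 1.5613.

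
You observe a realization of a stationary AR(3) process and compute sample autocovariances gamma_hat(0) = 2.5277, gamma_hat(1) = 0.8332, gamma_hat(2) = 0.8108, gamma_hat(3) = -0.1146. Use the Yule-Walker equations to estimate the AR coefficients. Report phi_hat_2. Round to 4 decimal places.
\hat\phi_{2} = 0.2990

The Yule-Walker equations for an AR(p) process read, in matrix form,
  Gamma_p phi = r_p,   with   (Gamma_p)_{ij} = gamma(|i - j|),
                       (r_p)_i = gamma(i),   i,j = 1..p.
Substitute the sample gammas (Toeplitz matrix and right-hand side of size 3):
  Gamma_p = [[2.5277, 0.8332, 0.8108], [0.8332, 2.5277, 0.8332], [0.8108, 0.8332, 2.5277]]
  r_p     = [0.8332, 0.8108, -0.1146]
Written out (R1..R3):
  (R1) 2.5277 phi_1 + 0.8332 phi_2 + 0.8108 phi_3 = 0.8332
  (R2) 0.8332 phi_1 + 2.5277 phi_2 + 0.8332 phi_3 = 0.8108
  (R3) 0.8108 phi_1 + 0.8332 phi_2 + 2.5277 phi_3 = -0.1146
Gaussian elimination:
  R2 <- R2 - (0.8332/2.5277) R1 = R2 - (0.329628) R1:  2.253054 phi_2 + 0.565938 phi_3 = 0.536154
  R3 <- R3 - (0.8108/2.5277) R1 = R3 - (0.320766) R1:  0.565938 phi_2 + 2.267623 phi_3 = -0.381862
  R3 <- R3 - (0.565938/2.253054) R2 = R3 - (0.251187) R2:  2.125467 phi_3 = -0.516537
Back-substitution:
  phi_hat_3 = -0.516537 / 2.125467 = -0.243023
  phi_hat_2 = (0.536154 - (0.565938)(-0.243023)) / 2.253054 = 0.299012
  phi_hat_1 = (0.8332 - (0.8332)(0.299012) - (0.8108)(-0.243023)) / 2.5277 = 0.309019
So phi_hat = [0.3090, 0.2990, -0.2430].
Therefore phi_hat_2 = 0.2990.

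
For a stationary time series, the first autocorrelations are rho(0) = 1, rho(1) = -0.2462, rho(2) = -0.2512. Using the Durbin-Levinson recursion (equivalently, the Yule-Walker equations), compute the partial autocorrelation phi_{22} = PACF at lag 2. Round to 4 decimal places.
\phi_{22} = -0.3319

The PACF at lag k is phi_{kk}, the last component of the solution
to the Yule-Walker system G_k phi = r_k where
  (G_k)_{ij} = rho(|i - j|), (r_k)_i = rho(i), i,j = 1..k.
Equivalently, Durbin-Levinson gives phi_{kk} iteratively:
  phi_{11} = rho(1)
  phi_{kk} = [rho(k) - sum_{j=1..k-1} phi_{k-1,j} rho(k-j)]
            / [1 - sum_{j=1..k-1} phi_{k-1,j} rho(j)],
  phi_{k,j} = phi_{k-1,j} - phi_{kk} phi_{k-1,k-j},  j = 1..k-1.
Step k = 1:
  phi_11 = rho(1) = -0.2462.
Step k = 2:
  phi_22 = [rho(2) - phi_11 rho(1)] / [1 - phi_11 rho(1)] = [-0.2512 - (-0.2462)(-0.2462)] / [1 - (-0.2462)(-0.2462)]
         = -0.31181444 / 0.93938556 = -0.3319.
Therefore phi_{22} = -0.3319.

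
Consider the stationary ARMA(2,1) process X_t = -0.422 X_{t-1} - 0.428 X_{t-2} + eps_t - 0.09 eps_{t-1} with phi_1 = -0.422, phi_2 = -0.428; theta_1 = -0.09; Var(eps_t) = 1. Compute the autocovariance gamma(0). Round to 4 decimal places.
\gamma(0) = 1.4236

Multiply the model equation by X_{t-k} and take expectations. With theta_0 = psi_0 = 1 and psi_j the MA(infinity) weights, this gives
  gamma(k) - sum_i phi_i gamma(k-i) = c_k,
  c_k = sigma^2 * sum_{j=k..q} theta_j psi_{j-k}   (c_k = 0 for k > q),
using gamma(-m) = gamma(m).
psi-weights needed (psi_j = theta_j + sum_i phi_i psi_{j-i}):
  psi_1 = theta_1 + phi_1 = -0.09 + (-0.422) = -0.512
Right-hand sides:
  c_0 = sigma^2 (1 + theta_1 psi_1) = 1 * (1 + (-0.09)(-0.512)) = 1 * 1.04608 = 1.04608
  c_1 = sigma^2 theta_1 = 1 * (-0.09) = -0.09
  c_2 = 0
Equations for k = 0, 1, 2 (AR order 2, c_2 = 0):
  (E0) gamma(0) = phi_1 gamma(1) + phi_2 gamma(2) + c_0
  (E1) gamma(1) = phi_1 gamma(0) + phi_2 gamma(1) + c_1
  (E2) gamma(2) = phi_1 gamma(1) + phi_2 gamma(0)
From (E1): gamma(1) = A gamma(0) + B with
  A = phi_1 / (1 - phi_2) = -0.422 / 1.428 = -0.295518,   B = c_1 / (1 - phi_2) = -0.09 / 1.428 = -0.063025.
Insert (E2) into (E0): gamma(0) (1 - phi_2^2) = phi_1 (1 + phi_2) gamma(1) + c_0.
  phi_1 (1 + phi_2) = (-0.422)(0.572) = -0.241384,   1 - phi_2^2 = 0.816816.
Replace gamma(1) by A gamma(0) + B and collect gamma(0):
  gamma(0) [0.816816 - (-0.241384)(-0.295518)] = (-0.241384)(-0.063025) + 1.04608
  gamma(0) * 0.745483 = 1.061293
  gamma(0) = 1.061293 / 0.745483 = 1.423632.
Therefore gamma(0) = 1.4236 (to 4 decimal places).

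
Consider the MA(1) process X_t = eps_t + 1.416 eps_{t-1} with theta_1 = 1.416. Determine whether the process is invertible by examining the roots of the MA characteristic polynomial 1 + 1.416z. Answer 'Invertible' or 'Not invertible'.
\text{Not invertible}

The MA(q) characteristic polynomial is P(z) = 1 + 1.416z.
Invertibility requires all roots to lie outside the unit circle, i.e. |z| > 1 for every root.
This is linear in z: 1 + (1.416) z = 0  =>  z = -1/(1.416) = -0.706215,  |z| = 0.706215.
Moduli of all roots: 0.7062.
All moduli strictly greater than 1? No.
Verdict: Not invertible.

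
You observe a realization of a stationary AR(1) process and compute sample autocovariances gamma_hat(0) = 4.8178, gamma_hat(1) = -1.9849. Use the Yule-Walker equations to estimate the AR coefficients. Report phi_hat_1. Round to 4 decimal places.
\hat\phi_{1} = -0.4120

The Yule-Walker equations for an AR(p) process read, in matrix form,
  Gamma_p phi = r_p,   with   (Gamma_p)_{ij} = gamma(|i - j|),
                       (r_p)_i = gamma(i),   i,j = 1..p.
Substitute the sample gammas (Toeplitz matrix and right-hand side of size 1):
  Gamma_p = [[4.8178]]
  r_p     = [-1.9849]
With p = 1 this is the single equation gamma(0) phi_1 = gamma(1):
  phi_hat_1 = gamma(1) / gamma(0) = -1.9849 / 4.8178 = -0.4120.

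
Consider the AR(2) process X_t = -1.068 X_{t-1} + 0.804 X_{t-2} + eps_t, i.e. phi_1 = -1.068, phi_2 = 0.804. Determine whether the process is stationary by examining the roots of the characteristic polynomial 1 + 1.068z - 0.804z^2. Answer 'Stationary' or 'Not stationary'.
\text{Not stationary}

The AR(p) characteristic polynomial is P(z) = 1 + 1.068z - 0.804z^2.
Stationarity requires all roots to lie outside the unit circle, i.e. |z| > 1 for every root.
Set 1 + (1.068) z + (-0.804) z^2 = 0, i.e. a z^2 + b z + c = 0 with a = -0.804, b = 1.068, c = 1.
Discriminant D = b^2 - 4ac = (1.068)^2 - 4*(-0.804)*1 = 1.140624 - (-3.216) = 4.356624.
D >= 0, so the roots are real: z = (-b +/- sqrt(D)) / (2a) = (-1.068 +/- 2.087253) / (-1.608).
  z_1 = (-1.068 + 2.087253) / (-1.608) = -0.6339,   |z_1| = 0.6339.
  z_2 = (-1.068 - 2.087253) / (-1.608) = 1.9622,   |z_2| = 1.9622.
Moduli of all roots: 0.6339, 1.9622.
All moduli strictly greater than 1? No.
Verdict: Not stationary.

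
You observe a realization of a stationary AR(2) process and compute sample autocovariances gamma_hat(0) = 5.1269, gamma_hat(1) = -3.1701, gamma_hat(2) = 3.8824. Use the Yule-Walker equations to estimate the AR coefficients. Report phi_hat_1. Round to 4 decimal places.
\hat\phi_{1} = -0.2430

The Yule-Walker equations for an AR(p) process read, in matrix form,
  Gamma_p phi = r_p,   with   (Gamma_p)_{ij} = gamma(|i - j|),
                       (r_p)_i = gamma(i),   i,j = 1..p.
Substitute the sample gammas (Toeplitz matrix and right-hand side of size 2):
  Gamma_p = [[5.1269, -3.1701], [-3.1701, 5.1269]]
  r_p     = [-3.1701, 3.8824]
Written out:
  5.1269 phi_1 - 3.1701 phi_2 = -3.1701
  -3.1701 phi_1 + 5.1269 phi_2 = 3.8824
Solve by Cramer's rule:
  det = gamma(0)^2 - gamma(1)^2 = (5.1269)^2 - (-3.1701)^2 = 26.28510361 - 10.04953401 = 16.2355696
  phi_hat_1 = [gamma(1) gamma(0) - gamma(1) gamma(2)] / det = [(-3.1701)(5.1269) - (-3.1701)(3.8824)] / 16.2355696 = -3.94518945 / 16.2355696 = -0.243
  phi_hat_2 = [gamma(0) gamma(2) - gamma(1)^2] / det = [(5.1269)(3.8824) - (-3.1701)^2] / 16.2355696 = 9.85514255 / 16.2355696 = 0.607
So phi_hat = [-0.2430, 0.6070].
Therefore phi_hat_1 = -0.2430.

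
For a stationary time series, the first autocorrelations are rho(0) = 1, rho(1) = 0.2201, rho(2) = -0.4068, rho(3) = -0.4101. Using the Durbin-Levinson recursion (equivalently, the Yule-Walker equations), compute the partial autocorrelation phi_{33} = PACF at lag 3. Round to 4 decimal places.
\phi_{33} = -0.2350

The PACF at lag k is phi_{kk}, the last component of the solution
to the Yule-Walker system G_k phi = r_k where
  (G_k)_{ij} = rho(|i - j|), (r_k)_i = rho(i), i,j = 1..k.
Equivalently, Durbin-Levinson gives phi_{kk} iteratively:
  phi_{11} = rho(1)
  phi_{kk} = [rho(k) - sum_{j=1..k-1} phi_{k-1,j} rho(k-j)]
            / [1 - sum_{j=1..k-1} phi_{k-1,j} rho(j)],
  phi_{k,j} = phi_{k-1,j} - phi_{kk} phi_{k-1,k-j},  j = 1..k-1.
Step k = 1:
  phi_11 = rho(1) = 0.2201.
Step k = 2:
  phi_22 = [rho(2) - phi_11 rho(1)] / [1 - phi_11 rho(1)] = [-0.4068 - (0.2201)(0.2201)] / [1 - (0.2201)(0.2201)]
         = -0.45524401 / 0.95155599 = -0.478421.
  Update: phi_21 = phi_11 - phi_22 phi_11 = 0.2201 - (-0.478421)(0.2201) = 0.3254.
Step k = 3:
  phi_33 = [rho(3) - phi_21 rho(2) - phi_22 rho(1)] / [1 - phi_21 rho(1) - phi_22 rho(2)]
    numerator   = -0.4101 - (0.3254)(-0.4068) - (-0.478421)(0.2201) = -0.17242675
    denominator = 1 - (0.3254)(0.2201) - (-0.478421)(-0.4068) = 0.73375787
  phi_33 = -0.17242675 / 0.73375787 = -0.235.
Therefore phi_{33} = -0.2350.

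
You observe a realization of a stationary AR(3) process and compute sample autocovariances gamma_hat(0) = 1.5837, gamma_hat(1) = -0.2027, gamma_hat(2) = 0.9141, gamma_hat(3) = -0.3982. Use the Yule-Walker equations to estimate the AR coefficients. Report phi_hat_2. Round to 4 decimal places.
\hat\phi_{2} = 0.5580

The Yule-Walker equations for an AR(p) process read, in matrix form,
  Gamma_p phi = r_p,   with   (Gamma_p)_{ij} = gamma(|i - j|),
                       (r_p)_i = gamma(i),   i,j = 1..p.
Substitute the sample gammas (Toeplitz matrix and right-hand side of size 3):
  Gamma_p = [[1.5837, -0.2027, 0.9141], [-0.2027, 1.5837, -0.2027], [0.9141, -0.2027, 1.5837]]
  r_p     = [-0.2027, 0.9141, -0.3982]
Written out (R1..R3):
  (R1) 1.5837 phi_1 - 0.2027 phi_2 + 0.9141 phi_3 = -0.2027
  (R2) -0.2027 phi_1 + 1.5837 phi_2 - 0.2027 phi_3 = 0.9141
  (R3) 0.9141 phi_1 - 0.2027 phi_2 + 1.5837 phi_3 = -0.3982
Gaussian elimination:
  R2 <- R2 - (-0.2027/1.5837) R1 = R2 - (-0.127991) R1:  1.557756 phi_2 - 0.085703 phi_3 = 0.888156
  R3 <- R3 - (0.9141/1.5837) R1 = R3 - (0.577193) R1:  -0.085703 phi_2 + 1.056088 phi_3 = -0.281203
  R3 <- R3 - (-0.085703/1.557756) R2 = R3 - (-0.055017) R2:  1.051373 phi_3 = -0.232339
Back-substitution:
  phi_hat_3 = -0.232339 / 1.051373 = -0.220987
  phi_hat_2 = (0.888156 - (-0.085703)(-0.220987)) / 1.557756 = 0.557993
  phi_hat_1 = (-0.2027 - (-0.2027)(0.557993) - (0.9141)(-0.220987)) / 1.5837 = 0.070979
So phi_hat = [0.0710, 0.5580, -0.2210].
Therefore phi_hat_2 = 0.5580.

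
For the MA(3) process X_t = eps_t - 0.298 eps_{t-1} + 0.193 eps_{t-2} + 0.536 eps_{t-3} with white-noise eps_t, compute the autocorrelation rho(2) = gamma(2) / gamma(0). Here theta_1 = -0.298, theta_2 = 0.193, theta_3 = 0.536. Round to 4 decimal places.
\rho(2) = 0.0235

For an MA(q) process with theta_0 = 1, the autocovariance is
  gamma(k) = sigma^2 * sum_{i=0..q-k} theta_i * theta_{i+k},
and rho(k) = gamma(k) / gamma(0). Sigma^2 cancels.
  numerator   = (1)*(0.193) + (-0.298)*(0.536) = 0.033272.
  denominator = (1)^2 + (-0.298)^2 + (0.193)^2 + (0.536)^2 = 1.413349.
  rho(2) = 0.033272 / 1.413349 = 0.0235.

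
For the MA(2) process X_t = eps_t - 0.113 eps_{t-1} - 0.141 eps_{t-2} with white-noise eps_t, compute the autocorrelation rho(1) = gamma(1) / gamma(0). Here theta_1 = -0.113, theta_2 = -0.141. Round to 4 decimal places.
\rho(1) = -0.0940

For an MA(q) process with theta_0 = 1, the autocovariance is
  gamma(k) = sigma^2 * sum_{i=0..q-k} theta_i * theta_{i+k},
and rho(k) = gamma(k) / gamma(0). Sigma^2 cancels.
  numerator   = (1)*(-0.113) + (-0.113)*(-0.141) = -0.097067.
  denominator = (1)^2 + (-0.113)^2 + (-0.141)^2 = 1.03265.
  rho(1) = -0.097067 / 1.03265 = -0.0940.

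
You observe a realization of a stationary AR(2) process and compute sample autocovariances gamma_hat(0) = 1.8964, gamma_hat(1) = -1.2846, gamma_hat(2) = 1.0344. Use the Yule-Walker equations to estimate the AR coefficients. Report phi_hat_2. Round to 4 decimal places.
\hat\phi_{2} = 0.1600

The Yule-Walker equations for an AR(p) process read, in matrix form,
  Gamma_p phi = r_p,   with   (Gamma_p)_{ij} = gamma(|i - j|),
                       (r_p)_i = gamma(i),   i,j = 1..p.
Substitute the sample gammas (Toeplitz matrix and right-hand side of size 2):
  Gamma_p = [[1.8964, -1.2846], [-1.2846, 1.8964]]
  r_p     = [-1.2846, 1.0344]
Written out:
  1.8964 phi_1 - 1.2846 phi_2 = -1.2846
  -1.2846 phi_1 + 1.8964 phi_2 = 1.0344
Solve by Cramer's rule:
  det = gamma(0)^2 - gamma(1)^2 = (1.8964)^2 - (-1.2846)^2 = 3.59633296 - 1.65019716 = 1.9461358
  phi_hat_1 = [gamma(1) gamma(0) - gamma(1) gamma(2)] / det = [(-1.2846)(1.8964) - (-1.2846)(1.0344)] / 1.9461358 = -1.1073252 / 1.9461358 = -0.569
  phi_hat_2 = [gamma(0) gamma(2) - gamma(1)^2] / det = [(1.8964)(1.0344) - (-1.2846)^2] / 1.9461358 = 0.311439 / 1.9461358 = 0.16
So phi_hat = [-0.5690, 0.1600].
Therefore phi_hat_2 = 0.1600.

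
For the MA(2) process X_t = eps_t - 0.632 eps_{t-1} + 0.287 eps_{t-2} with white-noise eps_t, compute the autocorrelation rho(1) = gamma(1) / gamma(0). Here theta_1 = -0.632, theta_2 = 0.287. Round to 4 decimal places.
\rho(1) = -0.5489

For an MA(q) process with theta_0 = 1, the autocovariance is
  gamma(k) = sigma^2 * sum_{i=0..q-k} theta_i * theta_{i+k},
and rho(k) = gamma(k) / gamma(0). Sigma^2 cancels.
  numerator   = (1)*(-0.632) + (-0.632)*(0.287) = -0.813384.
  denominator = (1)^2 + (-0.632)^2 + (0.287)^2 = 1.481793.
  rho(1) = -0.813384 / 1.481793 = -0.5489.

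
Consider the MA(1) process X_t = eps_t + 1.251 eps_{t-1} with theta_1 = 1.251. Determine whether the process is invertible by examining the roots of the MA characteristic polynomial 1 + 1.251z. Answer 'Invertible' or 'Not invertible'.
\text{Not invertible}

The MA(q) characteristic polynomial is P(z) = 1 + 1.251z.
Invertibility requires all roots to lie outside the unit circle, i.e. |z| > 1 for every root.
This is linear in z: 1 + (1.251) z = 0  =>  z = -1/(1.251) = -0.799361,  |z| = 0.799361.
Moduli of all roots: 0.7994.
All moduli strictly greater than 1? No.
Verdict: Not invertible.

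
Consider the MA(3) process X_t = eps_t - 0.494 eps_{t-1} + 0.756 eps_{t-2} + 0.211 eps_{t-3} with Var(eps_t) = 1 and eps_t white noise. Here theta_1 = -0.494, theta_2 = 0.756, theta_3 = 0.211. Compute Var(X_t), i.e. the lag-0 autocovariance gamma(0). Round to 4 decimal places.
\gamma(0) = 1.8601

For an MA(q) process X_t = eps_t + sum_i theta_i eps_{t-i} with
Var(eps_t) = sigma^2, the variance is
  gamma(0) = sigma^2 * (1 + sum_i theta_i^2).
  sum_i theta_i^2 = (-0.494)^2 + (0.756)^2 + (0.211)^2 = 0.244036 + 0.571536 + 0.044521 = 0.860093.
  gamma(0) = 1 * (1 + 0.860093) = 1 * 1.860093 = 1.860093, which rounds to 1.8601.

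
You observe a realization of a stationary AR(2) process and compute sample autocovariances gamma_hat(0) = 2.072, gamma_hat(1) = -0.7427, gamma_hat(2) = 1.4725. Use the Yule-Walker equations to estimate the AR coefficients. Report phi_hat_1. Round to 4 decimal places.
\hat\phi_{1} = -0.1190

The Yule-Walker equations for an AR(p) process read, in matrix form,
  Gamma_p phi = r_p,   with   (Gamma_p)_{ij} = gamma(|i - j|),
                       (r_p)_i = gamma(i),   i,j = 1..p.
Substitute the sample gammas (Toeplitz matrix and right-hand side of size 2):
  Gamma_p = [[2.072, -0.7427], [-0.7427, 2.072]]
  r_p     = [-0.7427, 1.4725]
Written out:
  2.072 phi_1 - 0.7427 phi_2 = -0.7427
  -0.7427 phi_1 + 2.072 phi_2 = 1.4725
Solve by Cramer's rule:
  det = gamma(0)^2 - gamma(1)^2 = (2.072)^2 - (-0.7427)^2 = 4.293184 - 0.55160329 = 3.74158071
  phi_hat_1 = [gamma(1) gamma(0) - gamma(1) gamma(2)] / det = [(-0.7427)(2.072) - (-0.7427)(1.4725)] / 3.74158071 = -0.44524865 / 3.74158071 = -0.119
  phi_hat_2 = [gamma(0) gamma(2) - gamma(1)^2] / det = [(2.072)(1.4725) - (-0.7427)^2] / 3.74158071 = 2.49941671 / 3.74158071 = 0.668
So phi_hat = [-0.1190, 0.6680].
Therefore phi_hat_1 = -0.1190.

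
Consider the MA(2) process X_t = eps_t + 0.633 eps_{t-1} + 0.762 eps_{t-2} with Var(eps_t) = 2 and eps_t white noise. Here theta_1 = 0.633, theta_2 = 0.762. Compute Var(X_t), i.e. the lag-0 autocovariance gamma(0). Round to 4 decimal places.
\gamma(0) = 3.9627

For an MA(q) process X_t = eps_t + sum_i theta_i eps_{t-i} with
Var(eps_t) = sigma^2, the variance is
  gamma(0) = sigma^2 * (1 + sum_i theta_i^2).
  sum_i theta_i^2 = (0.633)^2 + (0.762)^2 = 0.400689 + 0.580644 = 0.981333.
  gamma(0) = 2 * (1 + 0.981333) = 2 * 1.981333 = 3.962666, which rounds to 3.9627.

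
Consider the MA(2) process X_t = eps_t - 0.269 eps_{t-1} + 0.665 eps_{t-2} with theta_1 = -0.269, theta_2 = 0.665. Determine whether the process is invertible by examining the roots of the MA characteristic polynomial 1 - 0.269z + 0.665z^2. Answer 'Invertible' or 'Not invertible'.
\text{Invertible}

The MA(q) characteristic polynomial is P(z) = 1 - 0.269z + 0.665z^2.
Invertibility requires all roots to lie outside the unit circle, i.e. |z| > 1 for every root.
Set 1 + (-0.269) z + (0.665) z^2 = 0, i.e. a z^2 + b z + c = 0 with a = 0.665, b = -0.269, c = 1.
Discriminant D = b^2 - 4ac = (-0.269)^2 - 4*(0.665)*1 = 0.072361 - (2.66) = -2.587639.
D < 0, so the roots are the complex-conjugate pair z = (-b +/- i sqrt(-D)) / (2a) = 0.2023 +/- 1.2095i.
For a conjugate pair |z|^2 = z * conj(z) = (product of roots) = c/a = 1/(0.665) = 1.503759, so |z| = sqrt(1.503759) = 1.2263 for both roots.
Moduli of all roots: 1.2263, 1.2263.
All moduli strictly greater than 1? Yes.
Verdict: Invertible.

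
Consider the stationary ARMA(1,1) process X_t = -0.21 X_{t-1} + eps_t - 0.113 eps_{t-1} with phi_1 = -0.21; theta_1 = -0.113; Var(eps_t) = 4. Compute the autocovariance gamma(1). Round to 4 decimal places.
\gamma(1) = -1.3837

Multiply the model equation by X_{t-k} and take expectations. With theta_0 = psi_0 = 1 and psi_j the MA(infinity) weights, this gives
  gamma(k) - sum_i phi_i gamma(k-i) = c_k,
  c_k = sigma^2 * sum_{j=k..q} theta_j psi_{j-k}   (c_k = 0 for k > q),
using gamma(-m) = gamma(m).
psi-weights needed (psi_j = theta_j + sum_i phi_i psi_{j-i}):
  psi_1 = theta_1 + phi_1 = -0.113 + (-0.21) = -0.323
Right-hand sides:
  c_0 = sigma^2 (1 + theta_1 psi_1) = 4 * (1 + (-0.113)(-0.323)) = 4 * 1.036499 = 4.145996
  c_1 = sigma^2 theta_1 = 4 * (-0.113) = -0.452
  c_2 = 0
Equations for k = 0 and k = 1 (AR order 1):
  gamma(0) = phi_1 gamma(1) + c_0
  gamma(1) = phi_1 gamma(0) + c_1
Substituting the second into the first: gamma(0) (1 - phi_1^2) = c_0 + phi_1 c_1, so
  gamma(0) = (c_0 + phi_1 c_1) / (1 - phi_1^2) = (4.145996 + (-0.21)(-0.452)) / (1 - (-0.21)^2) = 4.240916 / 0.9559 = 4.436569.
  gamma(1) = phi_1 gamma(0) + c_1 = (-0.21)(4.436569) + (-0.452) = -1.383679.
Therefore gamma(1) = -1.3837 (to 4 decimal places).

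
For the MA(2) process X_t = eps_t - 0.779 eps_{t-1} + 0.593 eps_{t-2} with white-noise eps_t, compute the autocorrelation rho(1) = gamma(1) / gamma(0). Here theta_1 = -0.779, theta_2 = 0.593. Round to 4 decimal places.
\rho(1) = -0.6336

For an MA(q) process with theta_0 = 1, the autocovariance is
  gamma(k) = sigma^2 * sum_{i=0..q-k} theta_i * theta_{i+k},
and rho(k) = gamma(k) / gamma(0). Sigma^2 cancels.
  numerator   = (1)*(-0.779) + (-0.779)*(0.593) = -1.240947.
  denominator = (1)^2 + (-0.779)^2 + (0.593)^2 = 1.95849.
  rho(1) = -1.240947 / 1.95849 = -0.6336.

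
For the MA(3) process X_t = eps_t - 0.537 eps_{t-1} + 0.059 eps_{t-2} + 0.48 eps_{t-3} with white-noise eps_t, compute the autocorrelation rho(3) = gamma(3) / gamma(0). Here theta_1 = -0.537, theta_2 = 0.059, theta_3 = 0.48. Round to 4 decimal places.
\rho(3) = 0.3153

For an MA(q) process with theta_0 = 1, the autocovariance is
  gamma(k) = sigma^2 * sum_{i=0..q-k} theta_i * theta_{i+k},
and rho(k) = gamma(k) / gamma(0). Sigma^2 cancels.
  numerator   = (1)*(0.48) = 0.48.
  denominator = (1)^2 + (-0.537)^2 + (0.059)^2 + (0.48)^2 = 1.52225.
  rho(3) = 0.48 / 1.52225 = 0.3153.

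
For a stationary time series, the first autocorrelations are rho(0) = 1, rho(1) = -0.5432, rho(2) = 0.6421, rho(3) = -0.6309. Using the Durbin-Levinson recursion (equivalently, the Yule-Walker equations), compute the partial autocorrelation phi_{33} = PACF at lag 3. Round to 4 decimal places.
\phi_{33} = -0.3490

The PACF at lag k is phi_{kk}, the last component of the solution
to the Yule-Walker system G_k phi = r_k where
  (G_k)_{ij} = rho(|i - j|), (r_k)_i = rho(i), i,j = 1..k.
Equivalently, Durbin-Levinson gives phi_{kk} iteratively:
  phi_{11} = rho(1)
  phi_{kk} = [rho(k) - sum_{j=1..k-1} phi_{k-1,j} rho(k-j)]
            / [1 - sum_{j=1..k-1} phi_{k-1,j} rho(j)],
  phi_{k,j} = phi_{k-1,j} - phi_{kk} phi_{k-1,k-j},  j = 1..k-1.
Step k = 1:
  phi_11 = rho(1) = -0.5432.
Step k = 2:
  phi_22 = [rho(2) - phi_11 rho(1)] / [1 - phi_11 rho(1)] = [0.6421 - (-0.5432)(-0.5432)] / [1 - (-0.5432)(-0.5432)]
         = 0.34703376 / 0.70493376 = 0.492293.
  Update: phi_21 = phi_11 - phi_22 phi_11 = -0.5432 - (0.492293)(-0.5432) = -0.275787.
Step k = 3:
  phi_33 = [rho(3) - phi_21 rho(2) - phi_22 rho(1)] / [1 - phi_21 rho(1) - phi_22 rho(2)]
    numerator   = -0.6309 - (-0.275787)(0.6421) - (0.492293)(-0.5432) = -0.18640402
    denominator = 1 - (-0.275787)(-0.5432) - (0.492293)(0.6421) = 0.53409157
  phi_33 = -0.18640402 / 0.53409157 = -0.349.
Therefore phi_{33} = -0.3490.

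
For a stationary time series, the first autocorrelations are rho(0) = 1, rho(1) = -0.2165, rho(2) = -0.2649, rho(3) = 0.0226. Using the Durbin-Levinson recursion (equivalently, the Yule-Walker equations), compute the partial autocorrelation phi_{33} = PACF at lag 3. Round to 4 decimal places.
\phi_{33} = -0.1461

The PACF at lag k is phi_{kk}, the last component of the solution
to the Yule-Walker system G_k phi = r_k where
  (G_k)_{ij} = rho(|i - j|), (r_k)_i = rho(i), i,j = 1..k.
Equivalently, Durbin-Levinson gives phi_{kk} iteratively:
  phi_{11} = rho(1)
  phi_{kk} = [rho(k) - sum_{j=1..k-1} phi_{k-1,j} rho(k-j)]
            / [1 - sum_{j=1..k-1} phi_{k-1,j} rho(j)],
  phi_{k,j} = phi_{k-1,j} - phi_{kk} phi_{k-1,k-j},  j = 1..k-1.
Step k = 1:
  phi_11 = rho(1) = -0.2165.
Step k = 2:
  phi_22 = [rho(2) - phi_11 rho(1)] / [1 - phi_11 rho(1)] = [-0.2649 - (-0.2165)(-0.2165)] / [1 - (-0.2165)(-0.2165)]
         = -0.31177225 / 0.95312775 = -0.327104.
  Update: phi_21 = phi_11 - phi_22 phi_11 = -0.2165 - (-0.327104)(-0.2165) = -0.287318.
Step k = 3:
  phi_33 = [rho(3) - phi_21 rho(2) - phi_22 rho(1)] / [1 - phi_21 rho(1) - phi_22 rho(2)]
    numerator   = 0.0226 - (-0.287318)(-0.2649) - (-0.327104)(-0.2165) = -0.12432866
    denominator = 1 - (-0.287318)(-0.2165) - (-0.327104)(-0.2649) = 0.85114569
  phi_33 = -0.12432866 / 0.85114569 = -0.1461.
Therefore phi_{33} = -0.1461.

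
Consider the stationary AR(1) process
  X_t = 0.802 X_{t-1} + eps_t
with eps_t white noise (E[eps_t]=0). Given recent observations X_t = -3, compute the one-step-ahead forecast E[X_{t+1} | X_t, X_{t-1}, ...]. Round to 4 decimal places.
E[X_{t+1} \mid \mathcal F_t] = -2.4060

For an AR(p) model X_t = c + sum_i phi_i X_{t-i} + eps_t, the
one-step-ahead conditional mean is
  E[X_{t+1} | X_t, ...] = c + sum_i phi_i X_{t+1-i}.
Substitute known values:
  E[X_{t+1} | ...] = (0.802) * (-3)
                   = -2.4060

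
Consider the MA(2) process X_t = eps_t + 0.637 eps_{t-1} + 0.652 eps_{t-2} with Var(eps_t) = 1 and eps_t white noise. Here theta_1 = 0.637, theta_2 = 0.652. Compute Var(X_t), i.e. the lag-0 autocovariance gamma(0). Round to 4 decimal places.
\gamma(0) = 1.8309

For an MA(q) process X_t = eps_t + sum_i theta_i eps_{t-i} with
Var(eps_t) = sigma^2, the variance is
  gamma(0) = sigma^2 * (1 + sum_i theta_i^2).
  sum_i theta_i^2 = (0.637)^2 + (0.652)^2 = 0.405769 + 0.425104 = 0.830873.
  gamma(0) = 1 * (1 + 0.830873) = 1 * 1.830873 = 1.830873, which rounds to 1.8309.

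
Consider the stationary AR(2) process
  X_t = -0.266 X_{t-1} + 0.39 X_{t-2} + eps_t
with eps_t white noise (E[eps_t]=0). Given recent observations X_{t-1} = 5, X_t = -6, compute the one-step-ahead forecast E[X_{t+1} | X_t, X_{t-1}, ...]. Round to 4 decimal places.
E[X_{t+1} \mid \mathcal F_t] = 3.5460

For an AR(p) model X_t = c + sum_i phi_i X_{t-i} + eps_t, the
one-step-ahead conditional mean is
  E[X_{t+1} | X_t, ...] = c + sum_i phi_i X_{t+1-i}.
Substitute known values:
  E[X_{t+1} | ...] = (-0.266) * (-6) + (0.39) * (5)
                   = 3.5460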